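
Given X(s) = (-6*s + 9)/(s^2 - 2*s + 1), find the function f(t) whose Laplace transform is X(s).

Factor the denominator: s^2 - 2*s + 1 = (s - 1)^2.
Partial fraction decomposition gives [-6/(s - 1)] + [3/(s - 1)^2].
Invert each term: -6/(s - 1) ↔ -6e^(t); 3/(s - 1)^2 ↔ 3t·e^(t).

f(t) = 3*t*exp(t) - 6*exp(t)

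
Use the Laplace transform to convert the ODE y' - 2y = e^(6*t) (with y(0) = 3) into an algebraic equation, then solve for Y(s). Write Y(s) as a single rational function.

Y(s) = (3*s - 17)/(s^2 - 8*s + 12)

Apply the Laplace transform to the equation.
The derivative rules (L{y'} = sY - y(0) = sY - 3) turn the left side into (s - 2)Y - (3).
The right side is L{e^(6*t)} = 1/(s - 6).
So (s - 2)Y = 1/(s - 6) + (3).
Solve for Y(s) and write it as one ratio of polynomials.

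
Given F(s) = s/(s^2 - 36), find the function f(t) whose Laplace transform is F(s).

f(t) = cosh(6*t)

Since L{cosh(6t)} = s/(s^2 - 36), the inverse is cosh(6*t).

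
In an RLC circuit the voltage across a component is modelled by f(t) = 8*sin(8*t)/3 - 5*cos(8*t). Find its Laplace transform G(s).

G(s) = -5*s/(s^2 + 64) + 64/(3*(s^2 + 64))

Apply the Laplace transform termwise.
(-5)·[L{cos(8t)} = s/(s^2 + 64)]; (8/3)·[L{sin(8t)} = 8/(s^2 + 64)].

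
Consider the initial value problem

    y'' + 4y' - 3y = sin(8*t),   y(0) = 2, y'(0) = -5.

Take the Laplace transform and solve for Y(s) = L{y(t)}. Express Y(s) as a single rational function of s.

Y(s) = (2*s^3 + 3*s^2 + 128*s + 200)/(s^4 + 4*s^3 + 61*s^2 + 256*s - 192)

Take the Laplace transform of both sides.
With L{y''} = s^2 Y - s·y(0) - y'(0) and L{y'} = sY - y(0), with y(0) = 2, y'(0) = -5: the LHS transforms to (s^2 + 4*s - 3)Y - (2*s + 3).
The right side is L{sin(8*t)} = 8/(s^2 + 64).
So (s^2 + 4*s - 3)Y = 8/(s^2 + 64) + (2*s + 3).
Isolate Y and clear denominators.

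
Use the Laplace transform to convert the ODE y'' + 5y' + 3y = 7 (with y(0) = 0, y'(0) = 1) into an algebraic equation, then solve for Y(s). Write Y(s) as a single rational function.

Apply the Laplace transform to the equation.
Using L{y''} = s^2 Y - s·y(0) - y'(0) and L{y'} = sY - y(0), with y(0) = 0, y'(0) = 1, the left side becomes (s^2 + 5*s + 3)Y - (1).
The right side is L{7} = 7/s.
So (s^2 + 5*s + 3)Y = 7/s + (1).
Isolate Y and clear denominators.

Y(s) = (s + 7)/(s^3 + 5*s^2 + 3*s)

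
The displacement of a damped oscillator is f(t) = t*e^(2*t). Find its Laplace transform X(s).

L{t} = 1!/s^2 = 1/s^2.
By the first shifting theorem, multiplying by e^(2t) replaces s with s - 2.

X(s) = (s - 2)^(-2)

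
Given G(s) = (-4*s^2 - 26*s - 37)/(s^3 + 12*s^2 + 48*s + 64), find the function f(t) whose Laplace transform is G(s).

Factor the denominator: s^3 + 12*s^2 + 48*s + 64 = (s + 4)^3.
Partial fraction decomposition gives [-4/(s + 4)] + [6/(s + 4)^2] + [3/(s + 4)^3].
Invert each term: -4/(s + 4) ↔ -4e^(-4t); 6/(s + 4)^2 ↔ 6t·e^(-4t); 3/(s + 4)^3 ↔ (3/2)t^2·e^(-4t).

f(t) = 3*t^2*exp(-4*t)/2 + 6*t*exp(-4*t) - 4*exp(-4*t)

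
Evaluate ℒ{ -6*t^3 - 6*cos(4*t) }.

-6*s/(s^2 + 16) - 36/s^4

By linearity of the Laplace transform, transform each term separately.
(-6)·[L{t^3} = 3!/s^4 = 6/s^4]; (-6)·[L{cos(4t)} = s/(s^2 + 16)].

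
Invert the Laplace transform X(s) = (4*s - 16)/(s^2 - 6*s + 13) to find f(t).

Complete the square in the denominator: s^2 - 6*s + 13 = (s - 3)^2 + 2^2.
Split the numerator to match: 4*s - 16 = 4·(s - 3) - 2·2.
Invert each term: 4·(s - 3)/((s - 3)^2 + 4) ↔ 4e^(3t)cos(2t); -2·2/((s - 3)^2 + 4) ↔ -2e^(3t)sin(2t).

f(t) = -2*exp(3*t)*sin(2*t) + 4*exp(3*t)*cos(2*t)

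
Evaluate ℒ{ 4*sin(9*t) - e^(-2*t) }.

36/(s^2 + 81) - 1/(s + 2)

Apply the Laplace transform termwise.
(4)·[L{sin(9t)} = 9/(s^2 + 81)]; (-1)·[L{e^(-2t)} = 1/(s + 2)].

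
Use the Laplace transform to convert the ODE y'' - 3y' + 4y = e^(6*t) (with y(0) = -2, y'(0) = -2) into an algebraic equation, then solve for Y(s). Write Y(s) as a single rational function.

Y(s) = (-2*s^2 + 16*s - 23)/(s^3 - 9*s^2 + 22*s - 24)

Transform both sides with L{·}.
The derivative rules (L{y''} = s^2 Y - s·y(0) - y'(0) and L{y'} = sY - y(0), with y(0) = -2, y'(0) = -2) turn the left side into (s^2 - 3*s + 4)Y - (-2*s + 4).
The right side is L{e^(6*t)} = 1/(s - 6).
So (s^2 - 3*s + 4)Y = 1/(s - 6) + (-2*s + 4).
Isolate Y and clear denominators.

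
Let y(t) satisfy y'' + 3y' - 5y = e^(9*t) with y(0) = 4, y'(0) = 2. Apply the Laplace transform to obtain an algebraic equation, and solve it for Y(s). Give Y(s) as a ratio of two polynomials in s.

Y(s) = (4*s^2 - 22*s - 125)/(s^3 - 6*s^2 - 32*s + 45)

Take the Laplace transform of both sides.
The derivative rules (L{y''} = s^2 Y - s·y(0) - y'(0) and L{y'} = sY - y(0), with y(0) = 4, y'(0) = 2) turn the left side into (s^2 + 3*s - 5)Y - (4*s + 14).
The right side is L{e^(9*t)} = 1/(s - 9).
So (s^2 + 3*s - 5)Y = 1/(s - 9) + (4*s + 14).
Divide through and combine into a single rational function.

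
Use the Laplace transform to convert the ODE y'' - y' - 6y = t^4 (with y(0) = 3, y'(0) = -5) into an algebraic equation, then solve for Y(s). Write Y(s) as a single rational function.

Y(s) = (3*s^6 - 8*s^5 + 24)/(s^7 - s^6 - 6*s^5)

Take the Laplace transform of both sides.
Using L{y''} = s^2 Y - s·y(0) - y'(0) and L{y'} = sY - y(0), with y(0) = 3, y'(0) = -5, the left side becomes (s^2 - s - 6)Y - (3*s - 8).
The right side is L{t^4} = 24/s^5.
So (s^2 - s - 6)Y = 24/s^5 + (3*s - 8).
Isolate Y and clear denominators.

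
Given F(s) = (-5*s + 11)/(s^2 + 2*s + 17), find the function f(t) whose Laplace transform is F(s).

Complete the square in the denominator: s^2 + 2*s + 17 = (s + 1)^2 + 4^2.
Split the numerator to match: -5*s + 11 = -5·(s + 1) + 4·4.
Invert each term: -5·(s + 1)/((s + 1)^2 + 16) ↔ -5e^(-t)cos(4t); 4·4/((s + 1)^2 + 16) ↔ 4e^(-t)sin(4t).

f(t) = 4*exp(-t)*sin(4*t) - 5*exp(-t)*cos(4*t)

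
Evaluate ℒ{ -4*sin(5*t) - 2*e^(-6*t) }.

-20/(s^2 + 25) - 2/(s + 6)

By linearity of the Laplace transform, transform each term separately.
(-4)·[L{sin(5t)} = 5/(s^2 + 25)]; (-2)·[L{e^(-6t)} = 1/(s + 6)].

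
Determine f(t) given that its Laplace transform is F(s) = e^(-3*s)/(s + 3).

f(t) = Heaviside(t - 3)*(exp(-3*t + 9))

The factor e^(-3s) signals a time shift by c = 3 (second shifting theorem).
L{e^(-3t)} = 1/(s + 3), so L^-1{1/(s + 3)} = e^(-3*t).
Hence the inverse is u(t - 3) times that function evaluated at t - 3.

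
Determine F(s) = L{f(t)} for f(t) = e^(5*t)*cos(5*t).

L{cos(5t)} = s/(s^2 + 25).
By the first shifting theorem, multiplying by e^(5t) replaces s with s - 5.

F(s) = (s - 5)/((s - 5)^2 + 25)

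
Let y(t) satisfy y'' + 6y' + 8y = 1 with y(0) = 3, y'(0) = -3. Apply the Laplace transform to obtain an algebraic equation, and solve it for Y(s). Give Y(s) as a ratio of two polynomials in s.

Apply the Laplace transform to the equation.
With L{y''} = s^2 Y - s·y(0) - y'(0) and L{y'} = sY - y(0), with y(0) = 3, y'(0) = -3: the LHS transforms to (s^2 + 6*s + 8)Y - (3*s + 15).
The right side is L{1} = 1/s.
So (s^2 + 6*s + 8)Y = 1/s + (3*s + 15).
Isolate Y and clear denominators.

Y(s) = (3*s^2 + 15*s + 1)/(s^3 + 6*s^2 + 8*s)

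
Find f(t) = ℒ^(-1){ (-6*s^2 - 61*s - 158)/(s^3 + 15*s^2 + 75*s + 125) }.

Factor the denominator: s^3 + 15*s^2 + 75*s + 125 = (s + 5)^3.
Partial fraction decomposition gives [-6/(s + 5)] + [-1/(s + 5)^2] + [-3/(s + 5)^3].
Invert each term: -6/(s + 5) ↔ -6e^(-5t); -1/(s + 5)^2 ↔ -t·e^(-5t); -3/(s + 5)^3 ↔ (-3/2)t^2·e^(-5t).

f(t) = -3*t^2*exp(-5*t)/2 - t*exp(-5*t) - 6*exp(-5*t)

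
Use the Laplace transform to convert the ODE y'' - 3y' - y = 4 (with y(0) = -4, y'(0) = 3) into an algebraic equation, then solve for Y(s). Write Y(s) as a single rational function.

Take the Laplace transform of both sides.
The derivative rules (L{y''} = s^2 Y - s·y(0) - y'(0) and L{y'} = sY - y(0), with y(0) = -4, y'(0) = 3) turn the left side into (s^2 - 3*s - 1)Y - (-4*s + 15).
The right side is L{4} = 4/s.
So (s^2 - 3*s - 1)Y = 4/s + (-4*s + 15).
Solve for Y(s) and write it as one ratio of polynomials.

Y(s) = (-4*s^2 + 15*s + 4)/(s^3 - 3*s^2 - s)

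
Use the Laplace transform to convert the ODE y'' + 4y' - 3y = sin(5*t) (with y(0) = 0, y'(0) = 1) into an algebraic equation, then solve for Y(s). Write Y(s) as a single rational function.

Y(s) = (s^2 + 30)/(s^4 + 4*s^3 + 22*s^2 + 100*s - 75)

Laplace-transform each side.
Using L{y''} = s^2 Y - s·y(0) - y'(0) and L{y'} = sY - y(0), with y(0) = 0, y'(0) = 1, the left side becomes (s^2 + 4*s - 3)Y - (1).
The right side is L{sin(5*t)} = 5/(s^2 + 25).
So (s^2 + 4*s - 3)Y = 5/(s^2 + 25) + (1).
Solve for Y(s) and write it as one ratio of polynomials.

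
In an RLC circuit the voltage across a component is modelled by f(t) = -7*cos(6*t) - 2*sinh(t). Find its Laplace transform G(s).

G(s) = -7*s/(s^2 + 36) - 2/(s^2 - 1)

The transform is linear, so treat each term independently.
(-7)·[L{cos(6t)} = s/(s^2 + 36)]; (-2)·[L{sinh(t)} = 1/(s^2 - 1)].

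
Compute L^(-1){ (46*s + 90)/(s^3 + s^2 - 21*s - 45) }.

Factor the denominator: s^3 + s^2 - 21*s - 45 = (s - 5)*(s + 3)^2.
Partial fraction decomposition gives [-5/(s + 3)] + [6/(s + 3)^2] + [5/(s - 5)].
Invert each term: -5/(s + 3) ↔ -5e^(-3t); 6/(s + 3)^2 ↔ 6t·e^(-3t); 5/(s - 5) ↔ 5e^(5t).

6*t*exp(-3*t) + 5*exp(5*t) - 5*exp(-3*t)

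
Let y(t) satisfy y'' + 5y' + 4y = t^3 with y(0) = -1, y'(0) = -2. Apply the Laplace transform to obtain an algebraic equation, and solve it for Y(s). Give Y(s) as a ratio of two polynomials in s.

Y(s) = (-s^4 - 6*s^3 + 6*s^2 - 6*s + 6)/(s^5 + 4*s^4)

Take the Laplace transform of both sides.
Using L{y''} = s^2 Y - s·y(0) - y'(0) and L{y'} = sY - y(0), with y(0) = -1, y'(0) = -2, the left side becomes (s^2 + 5*s + 4)Y - (-s - 7).
The right side is L{t^3} = 6/s^4.
So (s^2 + 5*s + 4)Y = 6/s^4 + (-s - 7).
Isolate Y and clear denominators.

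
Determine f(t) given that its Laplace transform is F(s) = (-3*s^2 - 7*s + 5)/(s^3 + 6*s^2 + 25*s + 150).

f(t) = sin(5*t) - 2*cos(5*t) - exp(-6*t)

Factor the denominator: s^3 + 6*s^2 + 25*s + 150 = (s + 6)*(s^2 + 25).
Partial fraction decomposition gives [-1/(s + 6)] + [-2*s/(s^2 + 25)] + [5/(s^2 + 25)].
Invert each term: -1/(s + 6) ↔ -e^(-6t); -2·s/(s^2 + 25) ↔ -2cos(5t); 1·5/(s^2 + 25) ↔ sin(5t).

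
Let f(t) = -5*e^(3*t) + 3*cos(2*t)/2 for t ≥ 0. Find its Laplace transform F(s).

F(s) = 3*s/(2*(s^2 + 4)) - 5/(s - 3)

Apply the Laplace transform termwise.
(-5)·[L{e^(3t)} = 1/(s - 3)]; (3/2)·[L{cos(2t)} = s/(s^2 + 4)].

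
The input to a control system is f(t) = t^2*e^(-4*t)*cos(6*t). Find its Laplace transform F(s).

F(s) = 2*(s + 4)*(s^2 + 8*s - 92)/(s^2 + 8*s + 52)^3

L{cos(6t)} = s/(s^2 + 36).
Multiplying by e^(-4t) shifts s → s + 4, so L{e^(-4*t)*cos(6*t)} = (s + 4)/((s + 4)^2 + 36).
Then apply L{t^2·g(t)} = (-1)^2 d^2/ds^2[G(s)] with G(s) = (s + 4)/((s + 4)^2 + 36):
differentiating 2 times and applying the sign gives 2*(s + 4)*(s^2 + 8*s - 92)/(s^2 + 8*s + 52)^3.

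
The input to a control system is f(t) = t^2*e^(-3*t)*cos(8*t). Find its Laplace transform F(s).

L{cos(8t)} = s/(s^2 + 64).
Multiplying by e^(-3t) shifts s → s + 3, so L{e^(-3*t)*cos(8*t)} = (s + 3)/((s + 3)^2 + 64).
Then apply L{t^2·g(t)} = (-1)^2 d^2/ds^2[G(s)] with G(s) = (s + 3)/((s + 3)^2 + 64):
differentiating 2 times and applying the sign gives 2*(s + 3)*(s^2 + 6*s - 183)/(s^2 + 6*s + 73)^3.

F(s) = 2*(s + 3)*(s^2 + 6*s - 183)/(s^2 + 6*s + 73)^3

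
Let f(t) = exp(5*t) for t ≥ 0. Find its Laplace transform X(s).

L{1} = 1/s.
By the first shifting theorem, multiplying by e^(5t) replaces s with s - 5.

X(s) = 1/(s - 5)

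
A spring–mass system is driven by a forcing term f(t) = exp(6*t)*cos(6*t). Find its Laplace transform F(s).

L{cos(6t)} = s/(s^2 + 36).
By the first shifting theorem, multiplying by e^(6t) replaces s with s - 6.

F(s) = (s - 6)/((s - 6)^2 + 36)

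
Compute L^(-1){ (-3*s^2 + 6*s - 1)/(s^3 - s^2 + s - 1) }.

Factor the denominator: s^3 - s^2 + s - 1 = (s - 1)*(s^2 + 1).
Partial fraction decomposition gives [1/(s - 1)] + [-4*s/(s^2 + 1)] + [2/(s^2 + 1)].
Invert each term: 1/(s - 1) ↔ e^(t); -4·s/(s^2 + 1) ↔ -4cos(t); 2·1/(s^2 + 1) ↔ 2sin(t).

exp(t) + 2*sin(t) - 4*cos(t)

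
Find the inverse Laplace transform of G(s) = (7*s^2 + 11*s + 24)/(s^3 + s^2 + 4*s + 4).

4*sin(2*t) + 3*cos(2*t) + 4*exp(-t)

Factor the denominator: s^3 + s^2 + 4*s + 4 = (s + 1)*(s^2 + 4).
Partial fraction decomposition gives [4/(s + 1)] + [3*s/(s^2 + 4)] + [8/(s^2 + 4)].
Invert each term: 4/(s + 1) ↔ 4e^(-t); 3·s/(s^2 + 4) ↔ 3cos(2t); 4·2/(s^2 + 4) ↔ 4sin(2t).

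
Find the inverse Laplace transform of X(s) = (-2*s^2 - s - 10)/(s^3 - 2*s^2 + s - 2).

Factor the denominator: s^3 - 2*s^2 + s - 2 = (s - 2)*(s^2 + 1).
Partial fraction decomposition gives [-4/(s - 2)] + [2*s/(s^2 + 1)] + [3/(s^2 + 1)].
Invert each term: -4/(s - 2) ↔ -4e^(2t); 2·s/(s^2 + 1) ↔ 2cos(t); 3·1/(s^2 + 1) ↔ 3sin(t).

-4*exp(2*t) + 3*sin(t) + 2*cos(t)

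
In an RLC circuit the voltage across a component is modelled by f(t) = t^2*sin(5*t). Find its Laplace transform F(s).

F(s) = 10*(3*s^2 - 25)/(s^2 + 25)^3

L{sin(5t)} = 5/(s^2 + 25).
Then apply L{t^2·g(t)} = (-1)^2 d^2/ds^2[G(s)] with G(s) = 5/(s^2 + 25):
differentiating 2 times and applying the sign gives 10*(3*s^2 - 25)/(s^2 + 25)^3.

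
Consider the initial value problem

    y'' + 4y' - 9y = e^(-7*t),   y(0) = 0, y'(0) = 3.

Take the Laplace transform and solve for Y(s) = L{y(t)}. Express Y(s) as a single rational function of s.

Transform both sides with L{·}.
The derivative rules (L{y''} = s^2 Y - s·y(0) - y'(0) and L{y'} = sY - y(0), with y(0) = 0, y'(0) = 3) turn the left side into (s^2 + 4*s - 9)Y - (3).
The right side is L{e^(-7*t)} = 1/(s + 7).
So (s^2 + 4*s - 9)Y = 1/(s + 7) + (3).
Isolate Y and clear denominators.

Y(s) = (3*s + 22)/(s^3 + 11*s^2 + 19*s - 63)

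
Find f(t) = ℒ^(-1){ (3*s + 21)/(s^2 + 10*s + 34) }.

Complete the square in the denominator: s^2 + 10*s + 34 = (s + 5)^2 + 3^2.
Split the numerator to match: 3*s + 21 = 3·(s + 5) + 2·3.
Invert each term: 3·(s + 5)/((s + 5)^2 + 9) ↔ 3e^(-5t)cos(3t); 2·3/((s + 5)^2 + 9) ↔ 2e^(-5t)sin(3t).

f(t) = 2*exp(-5*t)*sin(3*t) + 3*exp(-5*t)*cos(3*t)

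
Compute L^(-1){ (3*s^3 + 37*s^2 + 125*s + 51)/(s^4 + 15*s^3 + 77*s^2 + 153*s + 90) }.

-exp(-t) + 6*exp(-3*t) - 3*exp(-5*t) + exp(-6*t)

Factor the denominator: s^4 + 15*s^3 + 77*s^2 + 153*s + 90 = (s + 1)*(s + 3)*(s + 5)*(s + 6).
Partial fraction decomposition gives [1/(s + 6)] + [6/(s + 3)] + [-1/(s + 1)] + [-3/(s + 5)].
Invert each term: 1/(s + 6) ↔ e^(-6t); 6/(s + 3) ↔ 6e^(-3t); -1/(s + 1) ↔ -e^(-t); -3/(s + 5) ↔ -3e^(-5t).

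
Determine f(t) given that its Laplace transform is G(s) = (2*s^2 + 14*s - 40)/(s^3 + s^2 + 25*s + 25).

Factor the denominator: s^3 + s^2 + 25*s + 25 = (s + 1)*(s^2 + 25).
Partial fraction decomposition gives [-2/(s + 1)] + [4*s/(s^2 + 25)] + [10/(s^2 + 25)].
Invert each term: -2/(s + 1) ↔ -2e^(-t); 4·s/(s^2 + 25) ↔ 4cos(5t); 2·5/(s^2 + 25) ↔ 2sin(5t).

f(t) = 2*sin(5*t) + 4*cos(5*t) - 2*exp(-t)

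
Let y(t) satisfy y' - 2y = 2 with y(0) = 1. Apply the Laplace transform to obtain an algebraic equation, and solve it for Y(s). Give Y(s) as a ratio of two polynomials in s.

Apply the Laplace transform to the equation.
With L{y'} = sY - y(0) = sY - 1: the LHS transforms to (s - 2)Y - (1).
The right side is L{2} = 2/s.
So (s - 2)Y = 2/s + (1).
Divide through and combine into a single rational function.

Y(s) = (s + 2)/(s^2 - 2*s)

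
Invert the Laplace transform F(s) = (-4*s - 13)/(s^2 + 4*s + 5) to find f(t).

Complete the square in the denominator: s^2 + 4*s + 5 = (s + 2)^2 + 1^2.
Split the numerator to match: -4*s - 13 = -4·(s + 2) - 5·1.
Invert each term: -4·(s + 2)/((s + 2)^2 + 1) ↔ -4e^(-2t)cos(t); -5·1/((s + 2)^2 + 1) ↔ -5e^(-2t)sin(t).

f(t) = -5*exp(-2*t)*sin(t) - 4*exp(-2*t)*cos(t)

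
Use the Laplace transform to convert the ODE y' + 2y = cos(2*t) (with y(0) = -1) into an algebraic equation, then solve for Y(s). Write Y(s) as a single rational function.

Y(s) = (-s^2 + s - 4)/(s^3 + 2*s^2 + 4*s + 8)

Laplace-transform each side.
The derivative rules (L{y'} = sY - y(0) = sY - (-1)) turn the left side into (s + 2)Y - (-1).
The right side is L{cos(2*t)} = s/(s^2 + 4).
So (s + 2)Y = s/(s^2 + 4) + (-1).
Divide through and combine into a single rational function.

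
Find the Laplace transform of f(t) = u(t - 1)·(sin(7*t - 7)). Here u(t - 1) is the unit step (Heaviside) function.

By the second shifting theorem, L{u(t - c)·g(t - c)} = e^(-cs)·G(s) with c = 1 and G(s) = L{g(t)}.
L{sin(7t)} = 7/(s^2 + 49).

7*exp(-s)/(s^2 + 49)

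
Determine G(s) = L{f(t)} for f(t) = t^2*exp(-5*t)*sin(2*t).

L{sin(2t)} = 2/(s^2 + 4).
Multiplying by e^(-5t) shifts s → s + 5, so L{exp(-5*t)*sin(2*t)} = 2/((s + 5)^2 + 4).
Then apply L{t^2·g(t)} = (-1)^2 d^2/ds^2[H(s)] with H(s) = 2/((s + 5)^2 + 4):
differentiating 2 times and applying the sign gives 4*(3*s^2 + 30*s + 71)/(s^2 + 10*s + 29)^3.

G(s) = 4*(3*s^2 + 30*s + 71)/(s^2 + 10*s + 29)^3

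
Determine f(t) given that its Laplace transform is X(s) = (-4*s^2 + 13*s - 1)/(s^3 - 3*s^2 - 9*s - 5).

Factor the denominator: s^3 - 3*s^2 - 9*s - 5 = (s - 5)*(s + 1)^2.
Partial fraction decomposition gives [-3/(s + 1)] + [3/(s + 1)^2] + [-1/(s - 5)].
Invert each term: -3/(s + 1) ↔ -3e^(-t); 3/(s + 1)^2 ↔ 3t·e^(-t); -1/(s - 5) ↔ -e^(5t).

f(t) = 3*t*exp(-t) - exp(5*t) - 3*exp(-t)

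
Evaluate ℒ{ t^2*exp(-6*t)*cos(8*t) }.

2*(s + 6)*(s^2 + 12*s - 156)/(s^2 + 12*s + 100)^3

L{cos(8t)} = s/(s^2 + 64).
Multiplying by e^(-6t) shifts s → s + 6, so L{exp(-6*t)*cos(8*t)} = (s + 6)/((s + 6)^2 + 64).
Then apply L{t^2·g(t)} = (-1)^2 d^2/ds^2[G(s)] with G(s) = (s + 6)/((s + 6)^2 + 64):
differentiating 2 times and applying the sign gives 2*(s + 6)*(s^2 + 12*s - 156)/(s^2 + 12*s + 100)^3.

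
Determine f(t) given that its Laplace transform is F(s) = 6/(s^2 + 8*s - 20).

Rewrite the denominator: s^2 + 8*s - 20 = (s + 4)^2 - 36.
The form in (s + 4) signals a first-shifting-theorem factor e^(-4t).
Since L{sinh(6t)} = 6/(s^2 - 36), the inverse is exp(-4*t)*sinh(6*t).

f(t) = exp(-4*t)*sinh(6*t)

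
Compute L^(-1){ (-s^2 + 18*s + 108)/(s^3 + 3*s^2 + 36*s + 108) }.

4*sin(6*t) - 2*cos(6*t) + exp(-3*t)

Factor the denominator: s^3 + 3*s^2 + 36*s + 108 = (s + 3)*(s^2 + 36).
Partial fraction decomposition gives [1/(s + 3)] + [-2*s/(s^2 + 36)] + [24/(s^2 + 36)].
Invert each term: 1/(s + 3) ↔ e^(-3t); -2·s/(s^2 + 36) ↔ -2cos(6t); 4·6/(s^2 + 36) ↔ 4sin(6t).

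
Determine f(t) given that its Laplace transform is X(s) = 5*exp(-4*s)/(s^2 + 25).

f(t) = Heaviside(t - 4)*(sin(5*t - 20))

The factor e^(-4s) signals a time shift by c = 4 (second shifting theorem).
L{sin(5t)} = 5/(s^2 + 25), so L^-1{5/(s^2 + 25)} = sin(5*t).
Hence the inverse is u(t - 4) times that function evaluated at t - 4.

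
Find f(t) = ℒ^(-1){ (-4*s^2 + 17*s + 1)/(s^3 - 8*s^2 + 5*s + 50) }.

f(t) = -2*t*exp(5*t) - 3*exp(5*t) - exp(-2*t)

Factor the denominator: s^3 - 8*s^2 + 5*s + 50 = (s - 5)^2*(s + 2).
Partial fraction decomposition gives [-3/(s - 5)] + [-2/(s - 5)^2] + [-1/(s + 2)].
Invert each term: -3/(s - 5) ↔ -3e^(5t); -2/(s - 5)^2 ↔ -2t·e^(5t); -1/(s + 2) ↔ -e^(-2t).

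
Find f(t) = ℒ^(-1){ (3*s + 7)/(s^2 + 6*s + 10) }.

f(t) = -2*exp(-3*t)*sin(t) + 3*exp(-3*t)*cos(t)

Complete the square in the denominator: s^2 + 6*s + 10 = (s + 3)^2 + 1^2.
Split the numerator to match: 3*s + 7 = 3·(s + 3) - 2·1.
Invert each term: 3·(s + 3)/((s + 3)^2 + 1) ↔ 3e^(-3t)cos(t); -2·1/((s + 3)^2 + 1) ↔ -2e^(-3t)sin(t).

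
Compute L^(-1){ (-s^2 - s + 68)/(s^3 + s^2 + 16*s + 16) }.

sin(4*t) - 5*cos(4*t) + 4*exp(-t)

Factor the denominator: s^3 + s^2 + 16*s + 16 = (s + 1)*(s^2 + 16).
Partial fraction decomposition gives [4/(s + 1)] + [-5*s/(s^2 + 16)] + [4/(s^2 + 16)].
Invert each term: 4/(s + 1) ↔ 4e^(-t); -5·s/(s^2 + 16) ↔ -5cos(4t); 1·4/(s^2 + 16) ↔ sin(4t).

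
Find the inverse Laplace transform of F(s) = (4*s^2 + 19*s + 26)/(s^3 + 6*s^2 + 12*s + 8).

Factor the denominator: s^3 + 6*s^2 + 12*s + 8 = (s + 2)^3.
Partial fraction decomposition gives [4/(s + 2)] + [3/(s + 2)^2] + [4/(s + 2)^3].
Invert each term: 4/(s + 2) ↔ 4e^(-2t); 3/(s + 2)^2 ↔ 3t·e^(-2t); 4/(s + 2)^3 ↔ (2)t^2·e^(-2t).

2*t^2*exp(-2*t) + 3*t*exp(-2*t) + 4*exp(-2*t)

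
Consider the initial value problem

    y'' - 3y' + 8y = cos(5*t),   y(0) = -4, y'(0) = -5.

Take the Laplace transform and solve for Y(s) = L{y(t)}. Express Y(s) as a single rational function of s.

Take the Laplace transform of both sides.
With L{y''} = s^2 Y - s·y(0) - y'(0) and L{y'} = sY - y(0), with y(0) = -4, y'(0) = -5: the LHS transforms to (s^2 - 3*s + 8)Y - (-4*s + 7).
The right side is L{cos(5*t)} = s/(s^2 + 25).
So (s^2 - 3*s + 8)Y = s/(s^2 + 25) + (-4*s + 7).
Solve for Y(s) and write it as one ratio of polynomials.

Y(s) = (-4*s^3 + 7*s^2 - 99*s + 175)/(s^4 - 3*s^3 + 33*s^2 - 75*s + 200)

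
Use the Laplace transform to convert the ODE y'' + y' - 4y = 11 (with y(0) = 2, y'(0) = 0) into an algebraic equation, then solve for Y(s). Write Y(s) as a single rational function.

Transform both sides with L{·}.
The derivative rules (L{y''} = s^2 Y - s·y(0) - y'(0) and L{y'} = sY - y(0), with y(0) = 2, y'(0) = 0) turn the left side into (s^2 + s - 4)Y - (2*s + 2).
The right side is L{11} = 11/s.
So (s^2 + s - 4)Y = 11/s + (2*s + 2).
Isolate Y and clear denominators.

Y(s) = (2*s^2 + 2*s + 11)/(s^3 + s^2 - 4*s)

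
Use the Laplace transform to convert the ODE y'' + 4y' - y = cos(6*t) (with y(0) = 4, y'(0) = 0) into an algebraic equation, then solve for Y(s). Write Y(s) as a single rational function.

Y(s) = (4*s^3 + 16*s^2 + 145*s + 576)/(s^4 + 4*s^3 + 35*s^2 + 144*s - 36)

Apply the Laplace transform to the equation.
The derivative rules (L{y''} = s^2 Y - s·y(0) - y'(0) and L{y'} = sY - y(0), with y(0) = 4, y'(0) = 0) turn the left side into (s^2 + 4*s - 1)Y - (4*s + 16).
The right side is L{cos(6*t)} = s/(s^2 + 36).
So (s^2 + 4*s - 1)Y = s/(s^2 + 36) + (4*s + 16).
Divide through and combine into a single rational function.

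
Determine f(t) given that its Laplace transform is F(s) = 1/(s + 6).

f(t) = exp(-6*t)

Since L{e^(-6t)} = 1/(s + 6), the inverse is e^(-6*t).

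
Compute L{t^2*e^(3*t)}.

L{e^(3t)} = 1/(s - 3).
Then apply L{t^2·g(t)} = (-1)^2 d^2/ds^2[G(s)] with G(s) = 1/(s - 3):
differentiating 2 times and applying the sign gives 2/(s - 3)^3.

2/(s - 3)^3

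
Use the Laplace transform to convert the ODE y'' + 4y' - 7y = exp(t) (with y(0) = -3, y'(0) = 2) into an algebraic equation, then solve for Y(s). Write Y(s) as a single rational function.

Y(s) = (-3*s^2 - 7*s + 11)/(s^3 + 3*s^2 - 11*s + 7)

Apply the Laplace transform to the equation.
Using L{y''} = s^2 Y - s·y(0) - y'(0) and L{y'} = sY - y(0), with y(0) = -3, y'(0) = 2, the left side becomes (s^2 + 4*s - 7)Y - (-3*s - 10).
The right side is L{exp(t)} = 1/(s - 1).
So (s^2 + 4*s - 7)Y = 1/(s - 1) + (-3*s - 10).
Solve for Y(s) and write it as one ratio of polynomials.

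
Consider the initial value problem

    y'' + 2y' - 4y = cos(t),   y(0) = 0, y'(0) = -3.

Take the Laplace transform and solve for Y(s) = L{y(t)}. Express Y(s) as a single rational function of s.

Y(s) = (-3*s^2 + s - 3)/(s^4 + 2*s^3 - 3*s^2 + 2*s - 4)

Laplace-transform each side.
Using L{y''} = s^2 Y - s·y(0) - y'(0) and L{y'} = sY - y(0), with y(0) = 0, y'(0) = -3, the left side becomes (s^2 + 2*s - 4)Y - (-3).
The right side is L{cos(t)} = s/(s^2 + 1).
So (s^2 + 2*s - 4)Y = s/(s^2 + 1) + (-3).
Divide through and combine into a single rational function.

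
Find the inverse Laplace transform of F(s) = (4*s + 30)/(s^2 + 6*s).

5 - exp(-6*t)

Factor the denominator: s^2 + 6*s = s*(s + 6).
Partial fraction decomposition gives [5/s] + [-1/(s + 6)].
Invert each term: 5/(s - 0) ↔ 5e^(0t); -1/(s + 6) ↔ -e^(-6t).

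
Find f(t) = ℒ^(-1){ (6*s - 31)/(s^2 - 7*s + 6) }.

f(t) = exp(6*t) + 5*exp(t)

Factor the denominator: s^2 - 7*s + 6 = (s - 6)*(s - 1).
Partial fraction decomposition gives [5/(s - 1)] + [1/(s - 6)].
Invert each term: 5/(s - 1) ↔ 5e^(t); 1/(s - 6) ↔ e^(6t).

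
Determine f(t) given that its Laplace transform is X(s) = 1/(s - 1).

Since L{e^(t)} = 1/(s - 1), the inverse is e^(t).

f(t) = exp(t)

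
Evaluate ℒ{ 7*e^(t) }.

L{7} = 7/s.
By the first shifting theorem, multiplying by e^(t) replaces s with s - 1.

7/(s - 1)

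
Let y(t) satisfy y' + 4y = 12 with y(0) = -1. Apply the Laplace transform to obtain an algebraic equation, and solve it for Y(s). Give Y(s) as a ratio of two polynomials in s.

Apply the Laplace transform to the equation.
Using L{y'} = sY - y(0) = sY - (-1), the left side becomes (s + 4)Y - (-1).
The right side is L{12} = 12/s.
So (s + 4)Y = 12/s + (-1).
Divide through and combine into a single rational function.

Y(s) = (-s + 12)/(s^2 + 4*s)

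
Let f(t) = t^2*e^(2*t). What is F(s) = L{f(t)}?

L{e^(2t)} = 1/(s - 2).
Then apply L{t^2·g(t)} = (-1)^2 d^2/ds^2[G(s)] with G(s) = 1/(s - 2):
differentiating 2 times and applying the sign gives 2/(s - 2)^3.

F(s) = 2/(s - 2)^3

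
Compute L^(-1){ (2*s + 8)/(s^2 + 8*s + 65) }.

Rewrite the denominator: s^2 + 8*s + 65 = (s + 4)^2 + 49.
The form in (s + 4) signals a first-shifting-theorem factor e^(-4t).
Since L{cos(7t)} = s/(s^2 + 49), the inverse is e^(-4*t)*cos(7*t), scaled by 2.

2*exp(-4*t)*cos(7*t)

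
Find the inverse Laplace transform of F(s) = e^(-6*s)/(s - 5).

Heaviside(t - 6)*(exp(5*t - 30))

The factor e^(-6s) signals a time shift by c = 6 (second shifting theorem).
L{e^(5t)} = 1/(s - 5), so L^-1{1/(s - 5)} = e^(5*t).
Hence the inverse is u(t - 6) times that function evaluated at t - 6.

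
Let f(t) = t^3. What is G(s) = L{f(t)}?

G(s) = 6/s^4

L{t^3} = 3!/s^4 = 6/s^4.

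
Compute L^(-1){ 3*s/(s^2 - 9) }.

3*cosh(3*t)

Since L{cosh(3t)} = s/(s^2 - 9), the inverse is cosh(3*t), scaled by 3.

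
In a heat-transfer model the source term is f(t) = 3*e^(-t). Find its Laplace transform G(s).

G(s) = 3/(s + 1)

L{3} = 3/s.
By the first shifting theorem, multiplying by e^(-t) replaces s with s + 1.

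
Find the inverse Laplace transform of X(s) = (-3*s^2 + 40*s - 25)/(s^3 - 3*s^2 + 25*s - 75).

2*exp(3*t) + 5*sin(5*t) - 5*cos(5*t)

Factor the denominator: s^3 - 3*s^2 + 25*s - 75 = (s - 3)*(s^2 + 25).
Partial fraction decomposition gives [2/(s - 3)] + [-5*s/(s^2 + 25)] + [25/(s^2 + 25)].
Invert each term: 2/(s - 3) ↔ 2e^(3t); -5·s/(s^2 + 25) ↔ -5cos(5t); 5·5/(s^2 + 25) ↔ 5sin(5t).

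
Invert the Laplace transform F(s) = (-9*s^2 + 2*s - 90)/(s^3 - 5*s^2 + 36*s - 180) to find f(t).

Factor the denominator: s^3 - 5*s^2 + 36*s - 180 = (s - 5)*(s^2 + 36).
Partial fraction decomposition gives [-5/(s - 5)] + [-4*s/(s^2 + 36)] + [-18/(s^2 + 36)].
Invert each term: -5/(s - 5) ↔ -5e^(5t); -4·s/(s^2 + 36) ↔ -4cos(6t); -3·6/(s^2 + 36) ↔ -3sin(6t).

f(t) = -5*exp(5*t) - 3*sin(6*t) - 4*cos(6*t)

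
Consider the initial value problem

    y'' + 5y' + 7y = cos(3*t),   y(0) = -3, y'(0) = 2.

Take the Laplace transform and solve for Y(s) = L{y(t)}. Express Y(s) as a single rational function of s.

Y(s) = (-3*s^3 - 13*s^2 - 26*s - 117)/(s^4 + 5*s^3 + 16*s^2 + 45*s + 63)

Apply the Laplace transform to the equation.
The derivative rules (L{y''} = s^2 Y - s·y(0) - y'(0) and L{y'} = sY - y(0), with y(0) = -3, y'(0) = 2) turn the left side into (s^2 + 5*s + 7)Y - (-3*s - 13).
The right side is L{cos(3*t)} = s/(s^2 + 9).
So (s^2 + 5*s + 7)Y = s/(s^2 + 9) + (-3*s - 13).
Solve for Y(s) and write it as one ratio of polynomials.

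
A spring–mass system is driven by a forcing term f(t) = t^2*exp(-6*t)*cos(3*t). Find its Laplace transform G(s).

L{cos(3t)} = s/(s^2 + 9).
Multiplying by e^(-6t) shifts s → s + 6, so L{exp(-6*t)*cos(3*t)} = (s + 6)/((s + 6)^2 + 9).
Then apply L{t^2·g(t)} = (-1)^2 d^2/ds^2[H(s)] with H(s) = (s + 6)/((s + 6)^2 + 9):
differentiating 2 times and applying the sign gives 2*(s + 6)*(s^2 + 12*s + 9)/(s^2 + 12*s + 45)^3.

G(s) = 2*(s + 6)*(s^2 + 12*s + 9)/(s^2 + 12*s + 45)^3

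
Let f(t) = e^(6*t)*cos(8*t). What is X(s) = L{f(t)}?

X(s) = (s - 6)/((s - 6)^2 + 64)

L{cos(8t)} = s/(s^2 + 64).
By the first shifting theorem, multiplying by e^(6t) replaces s with s - 6.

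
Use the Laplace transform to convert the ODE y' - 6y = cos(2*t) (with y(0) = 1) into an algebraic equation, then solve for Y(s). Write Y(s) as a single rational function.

Y(s) = (s^2 + s + 4)/(s^3 - 6*s^2 + 4*s - 24)

Transform both sides with L{·}.
With L{y'} = sY - y(0) = sY - 1: the LHS transforms to (s - 6)Y - (1).
The right side is L{cos(2*t)} = s/(s^2 + 4).
So (s - 6)Y = s/(s^2 + 4) + (1).
Solve for Y(s) and write it as one ratio of polynomials.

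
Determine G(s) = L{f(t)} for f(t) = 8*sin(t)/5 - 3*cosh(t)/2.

Apply the Laplace transform termwise.
(8/5)·[L{sin(t)} = 1/(s^2 + 1)]; (-3/2)·[L{cosh(t)} = s/(s^2 - 1)].

G(s) = -3*s/(2*(s^2 - 1)) + 8/(5*(s^2 + 1))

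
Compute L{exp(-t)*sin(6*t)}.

L{sin(6t)} = 6/(s^2 + 36).
By the first shifting theorem, multiplying by e^(-t) replaces s with s + 1.

6/((s + 1)^2 + 36)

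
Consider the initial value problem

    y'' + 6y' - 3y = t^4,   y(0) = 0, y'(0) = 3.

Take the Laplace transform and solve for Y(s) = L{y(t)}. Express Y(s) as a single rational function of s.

Y(s) = (3*s^5 + 24)/(s^7 + 6*s^6 - 3*s^5)

Apply the Laplace transform to the equation.
Using L{y''} = s^2 Y - s·y(0) - y'(0) and L{y'} = sY - y(0), with y(0) = 0, y'(0) = 3, the left side becomes (s^2 + 6*s - 3)Y - (3).
The right side is L{t^4} = 24/s^5.
So (s^2 + 6*s - 3)Y = 24/s^5 + (3).
Solve for Y(s) and write it as one ratio of polynomials.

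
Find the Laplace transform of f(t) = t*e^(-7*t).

(s + 7)^(-2)

L{e^(-7t)} = 1/(s + 7).
Then apply L{t·g(t)} = -d/ds[G(s)] with G(s) = 1/(s + 7):
differentiating 1 time and applying the sign gives (s + 7)^(-2).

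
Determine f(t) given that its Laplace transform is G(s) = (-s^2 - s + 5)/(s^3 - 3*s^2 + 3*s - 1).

Factor the denominator: s^3 - 3*s^2 + 3*s - 1 = (s - 1)^3.
Partial fraction decomposition gives [-1/(s - 1)] + [-3/(s - 1)^2] + [3/(s - 1)^3].
Invert each term: -1/(s - 1) ↔ -e^(t); -3/(s - 1)^2 ↔ -3t·e^(t); 3/(s - 1)^3 ↔ (3/2)t^2·e^(t).

f(t) = 3*t^2*exp(t)/2 - 3*t*exp(t) - exp(t)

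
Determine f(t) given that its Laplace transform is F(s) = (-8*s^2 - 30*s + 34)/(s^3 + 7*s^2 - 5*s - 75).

Factor the denominator: s^3 + 7*s^2 - 5*s - 75 = (s - 3)*(s + 5)^2.
Partial fraction decomposition gives [-6/(s + 5)] + [2/(s + 5)^2] + [-2/(s - 3)].
Invert each term: -6/(s + 5) ↔ -6e^(-5t); 2/(s + 5)^2 ↔ 2t·e^(-5t); -2/(s - 3) ↔ -2e^(3t).

f(t) = 2*t*exp(-5*t) - 2*exp(3*t) - 6*exp(-5*t)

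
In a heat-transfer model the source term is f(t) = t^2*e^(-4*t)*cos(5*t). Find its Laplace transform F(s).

L{cos(5t)} = s/(s^2 + 25).
Multiplying by e^(-4t) shifts s → s + 4, so L{e^(-4*t)*cos(5*t)} = (s + 4)/((s + 4)^2 + 25).
Then apply L{t^2·g(t)} = (-1)^2 d^2/ds^2[G(s)] with G(s) = (s + 4)/((s + 4)^2 + 25):
differentiating 2 times and applying the sign gives 2*(s + 4)*(s^2 + 8*s - 59)/(s^2 + 8*s + 41)^3.

F(s) = 2*(s + 4)*(s^2 + 8*s - 59)/(s^2 + 8*s + 41)^3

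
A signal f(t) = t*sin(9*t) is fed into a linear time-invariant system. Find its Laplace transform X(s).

L{sin(9t)} = 9/(s^2 + 81).
Then apply L{t·g(t)} = -d/ds[G(s)] with G(s) = 9/(s^2 + 81):
differentiating 1 time and applying the sign gives 18*s/(s^2 + 81)^2.

X(s) = 18*s/(s^2 + 81)^2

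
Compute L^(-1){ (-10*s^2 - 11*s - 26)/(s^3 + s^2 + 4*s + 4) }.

Factor the denominator: s^3 + s^2 + 4*s + 4 = (s + 1)*(s^2 + 4).
Partial fraction decomposition gives [-5/(s + 1)] + [-5*s/(s^2 + 4)] + [-6/(s^2 + 4)].
Invert each term: -5/(s + 1) ↔ -5e^(-t); -5·s/(s^2 + 4) ↔ -5cos(2t); -3·2/(s^2 + 4) ↔ -3sin(2t).

-3*sin(2*t) - 5*cos(2*t) - 5*exp(-t)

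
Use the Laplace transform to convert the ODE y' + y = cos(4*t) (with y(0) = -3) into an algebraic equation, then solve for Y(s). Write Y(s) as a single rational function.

Apply the Laplace transform to the equation.
The derivative rules (L{y'} = sY - y(0) = sY - (-3)) turn the left side into (s + 1)Y - (-3).
The right side is L{cos(4*t)} = s/(s^2 + 16).
So (s + 1)Y = s/(s^2 + 16) + (-3).
Isolate Y and clear denominators.

Y(s) = (-3*s^2 + s - 48)/(s^3 + s^2 + 16*s + 16)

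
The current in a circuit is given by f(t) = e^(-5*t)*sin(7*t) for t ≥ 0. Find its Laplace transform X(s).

L{sin(7t)} = 7/(s^2 + 49).
By the first shifting theorem, multiplying by e^(-5t) replaces s with s + 5.

X(s) = 7/((s + 5)^2 + 49)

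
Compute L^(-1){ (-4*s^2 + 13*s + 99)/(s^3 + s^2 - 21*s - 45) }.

-3*t*exp(-3*t) + exp(5*t) - 5*exp(-3*t)

Factor the denominator: s^3 + s^2 - 21*s - 45 = (s - 5)*(s + 3)^2.
Partial fraction decomposition gives [-5/(s + 3)] + [-3/(s + 3)^2] + [1/(s - 5)].
Invert each term: -5/(s + 3) ↔ -5e^(-3t); -3/(s + 3)^2 ↔ -3t·e^(-3t); 1/(s - 5) ↔ e^(5t).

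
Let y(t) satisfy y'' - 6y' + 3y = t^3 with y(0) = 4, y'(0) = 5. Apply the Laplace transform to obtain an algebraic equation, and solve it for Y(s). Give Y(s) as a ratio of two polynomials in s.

Y(s) = (4*s^5 - 19*s^4 + 6)/(s^6 - 6*s^5 + 3*s^4)

Laplace-transform each side.
The derivative rules (L{y''} = s^2 Y - s·y(0) - y'(0) and L{y'} = sY - y(0), with y(0) = 4, y'(0) = 5) turn the left side into (s^2 - 6*s + 3)Y - (4*s - 19).
The right side is L{t^3} = 6/s^4.
So (s^2 - 6*s + 3)Y = 6/s^4 + (4*s - 19).
Divide through and combine into a single rational function.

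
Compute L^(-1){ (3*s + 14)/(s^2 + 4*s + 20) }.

2*exp(-2*t)*sin(4*t) + 3*exp(-2*t)*cos(4*t)

Complete the square in the denominator: s^2 + 4*s + 20 = (s + 2)^2 + 4^2.
Split the numerator to match: 3*s + 14 = 3·(s + 2) + 2·4.
Invert each term: 3·(s + 2)/((s + 2)^2 + 16) ↔ 3e^(-2t)cos(4t); 2·4/((s + 2)^2 + 16) ↔ 2e^(-2t)sin(4t).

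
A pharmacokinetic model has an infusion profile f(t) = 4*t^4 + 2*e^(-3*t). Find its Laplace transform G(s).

G(s) = 2/(s + 3) + 96/s^5

The transform is linear, so treat each term independently.
(4)·[L{t^4} = 4!/s^5 = 24/s^5]; (2)·[L{e^(-3t)} = 1/(s + 3)].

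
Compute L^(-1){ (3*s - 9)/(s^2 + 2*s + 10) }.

Complete the square in the denominator: s^2 + 2*s + 10 = (s + 1)^2 + 3^2.
Split the numerator to match: 3*s - 9 = 3·(s + 1) - 4·3.
Invert each term: 3·(s + 1)/((s + 1)^2 + 9) ↔ 3e^(-t)cos(3t); -4·3/((s + 1)^2 + 9) ↔ -4e^(-t)sin(3t).

-4*exp(-t)*sin(3*t) + 3*exp(-t)*cos(3*t)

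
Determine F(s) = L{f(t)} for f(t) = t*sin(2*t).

L{sin(2t)} = 2/(s^2 + 4).
Then apply L{t·g(t)} = -d/ds[G(s)] with G(s) = 2/(s^2 + 4):
differentiating 1 time and applying the sign gives 4*s/(s^2 + 4)^2.

F(s) = 4*s/(s^2 + 4)^2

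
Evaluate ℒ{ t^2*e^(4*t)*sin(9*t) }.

54*(s^2 - 8*s - 11)/(s^2 - 8*s + 97)^3

L{sin(9t)} = 9/(s^2 + 81).
Multiplying by e^(4t) shifts s → s - 4, so L{e^(4*t)*sin(9*t)} = 9/((s - 4)^2 + 81).
Then apply L{t^2·g(t)} = (-1)^2 d^2/ds^2[G(s)] with G(s) = 9/((s - 4)^2 + 81):
differentiating 2 times and applying the sign gives 54*(s^2 - 8*s - 11)/(s^2 - 8*s + 97)^3.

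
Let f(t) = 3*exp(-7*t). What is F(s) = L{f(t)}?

L{3} = 3/s.
By the first shifting theorem, multiplying by e^(-7t) replaces s with s + 7.

F(s) = 3/(s + 7)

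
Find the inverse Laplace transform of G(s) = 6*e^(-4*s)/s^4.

The factor e^(-4s) signals a time shift by c = 4 (second shifting theorem).
L{t^3} = 3!/s^4 = 6/s^4, so L^-1{6/s^4} = t^3.
Hence the inverse is u(t - 4) times that function evaluated at t - 4.

Heaviside(t - 4)*((t - 4)^3)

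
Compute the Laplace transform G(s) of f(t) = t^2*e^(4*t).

G(s) = 2/(s - 4)^3

L{e^(4t)} = 1/(s - 4).
Then apply L{t^2·g(t)} = (-1)^2 d^2/ds^2[H(s)] with H(s) = 1/(s - 4):
differentiating 2 times and applying the sign gives 2/(s - 4)^3.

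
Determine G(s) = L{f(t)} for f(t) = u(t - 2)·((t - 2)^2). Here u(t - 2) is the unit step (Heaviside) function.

G(s) = 2*exp(-2*s)/s^3

By the second shifting theorem, L{u(t - c)·g(t - c)} = e^(-cs)·H(s) with c = 2 and H(s) = L{g(t)}.
L{t^2} = 2!/s^3 = 2/s^3.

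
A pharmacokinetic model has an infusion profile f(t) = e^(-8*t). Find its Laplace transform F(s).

L{e^(-8t)} = 1/(s + 8).

F(s) = 1/(s + 8)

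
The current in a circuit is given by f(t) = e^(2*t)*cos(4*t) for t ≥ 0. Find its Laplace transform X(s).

L{cos(4t)} = s/(s^2 + 16).
By the first shifting theorem, multiplying by e^(2t) replaces s with s - 2.

X(s) = (s - 2)/((s - 2)^2 + 16)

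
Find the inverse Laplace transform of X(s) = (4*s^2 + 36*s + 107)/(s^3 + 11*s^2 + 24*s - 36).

Factor the denominator: s^3 + 11*s^2 + 24*s - 36 = (s - 1)*(s + 6)^2.
Partial fraction decomposition gives [1/(s + 6)] + [-5/(s + 6)^2] + [3/(s - 1)].
Invert each term: 1/(s + 6) ↔ e^(-6t); -5/(s + 6)^2 ↔ -5t·e^(-6t); 3/(s - 1) ↔ 3e^(t).

-5*t*exp(-6*t) + 3*exp(t) + exp(-6*t)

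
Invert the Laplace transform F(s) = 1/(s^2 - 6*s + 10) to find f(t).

Rewrite the denominator: s^2 - 6*s + 10 = (s - 3)^2 + 1.
The form in (s - 3) signals a first-shifting-theorem factor e^(3t).
Since L{sin(t)} = 1/(s^2 + 1), the inverse is exp(3*t)*sin(t).

f(t) = exp(3*t)*sin(t)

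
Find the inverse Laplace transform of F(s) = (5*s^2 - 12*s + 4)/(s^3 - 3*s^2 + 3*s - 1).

-3*t^2*exp(t)/2 - 2*t*exp(t) + 5*exp(t)

Factor the denominator: s^3 - 3*s^2 + 3*s - 1 = (s - 1)^3.
Partial fraction decomposition gives [5/(s - 1)] + [-2/(s - 1)^2] + [-3/(s - 1)^3].
Invert each term: 5/(s - 1) ↔ 5e^(t); -2/(s - 1)^2 ↔ -2t·e^(t); -3/(s - 1)^3 ↔ (-3/2)t^2·e^(t).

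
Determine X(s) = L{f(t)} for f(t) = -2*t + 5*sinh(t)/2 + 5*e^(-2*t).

X(s) = 5/(2*(s^2 - 1)) + 5/(s + 2) - 2/s^2

Apply the Laplace transform termwise.
(5/2)·[L{sinh(t)} = 1/(s^2 - 1)]; (5)·[L{e^(-2t)} = 1/(s + 2)]; (-2)·[L{t} = 1!/s^2 = 1/s^2].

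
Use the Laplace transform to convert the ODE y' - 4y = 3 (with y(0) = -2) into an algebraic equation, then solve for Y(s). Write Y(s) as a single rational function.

Laplace-transform each side.
Using L{y'} = sY - y(0) = sY - (-2), the left side becomes (s - 4)Y - (-2).
The right side is L{3} = 3/s.
So (s - 4)Y = 3/s + (-2).
Solve for Y(s) and write it as one ratio of polynomials.

Y(s) = (-2*s + 3)/(s^2 - 4*s)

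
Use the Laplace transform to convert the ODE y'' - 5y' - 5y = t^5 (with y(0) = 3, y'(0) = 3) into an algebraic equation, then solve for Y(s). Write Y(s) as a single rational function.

Transform both sides with L{·}.
With L{y''} = s^2 Y - s·y(0) - y'(0) and L{y'} = sY - y(0), with y(0) = 3, y'(0) = 3: the LHS transforms to (s^2 - 5*s - 5)Y - (3*s - 12).
The right side is L{t^5} = 120/s^6.
So (s^2 - 5*s - 5)Y = 120/s^6 + (3*s - 12).
Solve for Y(s) and write it as one ratio of polynomials.

Y(s) = (3*s^7 - 12*s^6 + 120)/(s^8 - 5*s^7 - 5*s^6)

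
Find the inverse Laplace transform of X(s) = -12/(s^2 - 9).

Since L{sinh(3t)} = 3/(s^2 - 9), the inverse is sinh(3*t), scaled by -4.

-4*sinh(3*t)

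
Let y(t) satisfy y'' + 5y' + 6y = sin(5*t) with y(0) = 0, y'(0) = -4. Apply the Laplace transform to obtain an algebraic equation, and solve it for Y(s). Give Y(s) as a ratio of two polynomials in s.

Y(s) = (-4*s^2 - 95)/(s^4 + 5*s^3 + 31*s^2 + 125*s + 150)

Take the Laplace transform of both sides.
With L{y''} = s^2 Y - s·y(0) - y'(0) and L{y'} = sY - y(0), with y(0) = 0, y'(0) = -4: the LHS transforms to (s^2 + 5*s + 6)Y - (-4).
The right side is L{sin(5*t)} = 5/(s^2 + 25).
So (s^2 + 5*s + 6)Y = 5/(s^2 + 25) + (-4).
Divide through and combine into a single rational function.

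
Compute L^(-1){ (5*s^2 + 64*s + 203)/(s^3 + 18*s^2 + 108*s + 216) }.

Factor the denominator: s^3 + 18*s^2 + 108*s + 216 = (s + 6)^3.
Partial fraction decomposition gives [5/(s + 6)] + [4/(s + 6)^2] + [-1/(s + 6)^3].
Invert each term: 5/(s + 6) ↔ 5e^(-6t); 4/(s + 6)^2 ↔ 4t·e^(-6t); -1/(s + 6)^3 ↔ (-1/2)t^2·e^(-6t).

-t^2*exp(-6*t)/2 + 4*t*exp(-6*t) + 5*exp(-6*t)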